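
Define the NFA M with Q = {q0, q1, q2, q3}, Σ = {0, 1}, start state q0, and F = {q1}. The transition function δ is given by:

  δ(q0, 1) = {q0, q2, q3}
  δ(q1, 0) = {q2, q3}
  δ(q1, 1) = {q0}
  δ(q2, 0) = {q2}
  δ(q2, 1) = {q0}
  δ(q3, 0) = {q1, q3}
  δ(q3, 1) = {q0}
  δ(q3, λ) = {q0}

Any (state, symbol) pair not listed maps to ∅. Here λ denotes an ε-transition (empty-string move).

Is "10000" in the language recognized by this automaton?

Yes

Start in {q0}.
Read '1': {q0} → {q0, q2, q3}.
Read '0': {q0, q2, q3} → {q0, q1, q2, q3}.
Read '0': {q0, q1, q2, q3} → {q0, q1, q2, q3}.
Read '0': {q0, q1, q2, q3} → {q0, q1, q2, q3}.
Read '0': {q0, q1, q2, q3} → {q0, q1, q2, q3}.
The final set {q0, q1, q2, q3} contains the accepting state q1.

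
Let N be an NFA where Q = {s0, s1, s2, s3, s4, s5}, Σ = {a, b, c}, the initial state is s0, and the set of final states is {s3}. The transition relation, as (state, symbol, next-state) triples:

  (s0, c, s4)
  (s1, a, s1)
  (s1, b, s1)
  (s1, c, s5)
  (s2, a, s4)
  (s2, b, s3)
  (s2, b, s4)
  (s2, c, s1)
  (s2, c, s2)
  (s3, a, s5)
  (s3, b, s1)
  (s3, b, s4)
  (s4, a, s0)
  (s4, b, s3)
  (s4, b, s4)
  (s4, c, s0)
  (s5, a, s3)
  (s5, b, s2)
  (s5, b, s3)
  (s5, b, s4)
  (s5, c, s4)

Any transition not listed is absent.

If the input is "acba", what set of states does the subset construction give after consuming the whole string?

Start in {s0}.
Read 'a': s0→∅; now ∅.
The set is empty and remains empty for the remaining 3 symbols.

∅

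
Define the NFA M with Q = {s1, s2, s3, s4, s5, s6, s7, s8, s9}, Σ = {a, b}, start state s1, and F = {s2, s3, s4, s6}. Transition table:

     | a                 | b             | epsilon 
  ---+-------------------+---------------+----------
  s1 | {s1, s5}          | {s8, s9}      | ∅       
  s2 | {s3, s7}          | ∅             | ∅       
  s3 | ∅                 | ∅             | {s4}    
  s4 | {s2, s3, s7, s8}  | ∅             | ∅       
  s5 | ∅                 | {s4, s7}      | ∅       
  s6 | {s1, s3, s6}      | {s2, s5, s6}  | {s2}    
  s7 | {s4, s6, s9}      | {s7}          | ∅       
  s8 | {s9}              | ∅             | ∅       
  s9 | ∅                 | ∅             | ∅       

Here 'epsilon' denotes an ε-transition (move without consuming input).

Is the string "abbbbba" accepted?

Start in {s1}.
Read 'a': s1→{s1, s5}; now {s1, s5}.
Read 'b': s1→{s8, s9}, s5→{s4, s7}; now {s4, s7, s8, s9}.
Read 'b': s4→∅, s7→{s7}, s8→∅, s9→∅; now {s7}.
Read 'b': s7→{s7}; now {s7}.
Read 'b': s7→{s7}; now {s7}.
Read 'b': s7→{s7}; now {s7}.
Read 'a': s7→{s4, s6, s9}; union {s4, s6, s9}; ε-closure = {s2, s4, s6, s9}.
The final set {s2, s4, s6, s9} contains the accepting states s2, s4, s6.

Yes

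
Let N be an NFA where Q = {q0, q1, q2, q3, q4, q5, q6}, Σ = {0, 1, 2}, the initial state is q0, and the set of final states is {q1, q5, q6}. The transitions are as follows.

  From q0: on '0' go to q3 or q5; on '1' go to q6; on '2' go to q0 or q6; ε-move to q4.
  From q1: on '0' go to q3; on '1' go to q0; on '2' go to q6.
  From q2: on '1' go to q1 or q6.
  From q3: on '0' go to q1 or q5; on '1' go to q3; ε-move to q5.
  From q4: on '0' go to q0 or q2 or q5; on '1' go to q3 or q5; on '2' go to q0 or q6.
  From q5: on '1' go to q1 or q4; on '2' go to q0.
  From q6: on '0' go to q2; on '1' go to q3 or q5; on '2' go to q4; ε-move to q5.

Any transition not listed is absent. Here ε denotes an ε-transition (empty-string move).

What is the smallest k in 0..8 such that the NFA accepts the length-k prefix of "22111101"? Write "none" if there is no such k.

Start: ε-closure({q0}) = {q0, q4}.
Read '2': q0→{q0, q6}, q4→{q0, q6}; union {q0, q6}; ε-closure = {q0, q4, q5, q6}.
None of the earlier sets intersect F, but {q0, q4, q5, q6} does.

1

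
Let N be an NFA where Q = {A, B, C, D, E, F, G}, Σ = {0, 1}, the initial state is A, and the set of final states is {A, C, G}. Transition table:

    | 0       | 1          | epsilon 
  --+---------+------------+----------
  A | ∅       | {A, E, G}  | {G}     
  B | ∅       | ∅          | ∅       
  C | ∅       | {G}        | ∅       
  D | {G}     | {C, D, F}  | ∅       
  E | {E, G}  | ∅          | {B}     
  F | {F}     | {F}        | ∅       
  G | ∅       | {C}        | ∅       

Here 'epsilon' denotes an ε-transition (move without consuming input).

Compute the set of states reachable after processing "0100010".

∅

Start: ε-closure({A}) = {A, G}.
Read '0': A→∅, G→∅; now ∅.
The set is empty and remains empty for the remaining 6 symbols.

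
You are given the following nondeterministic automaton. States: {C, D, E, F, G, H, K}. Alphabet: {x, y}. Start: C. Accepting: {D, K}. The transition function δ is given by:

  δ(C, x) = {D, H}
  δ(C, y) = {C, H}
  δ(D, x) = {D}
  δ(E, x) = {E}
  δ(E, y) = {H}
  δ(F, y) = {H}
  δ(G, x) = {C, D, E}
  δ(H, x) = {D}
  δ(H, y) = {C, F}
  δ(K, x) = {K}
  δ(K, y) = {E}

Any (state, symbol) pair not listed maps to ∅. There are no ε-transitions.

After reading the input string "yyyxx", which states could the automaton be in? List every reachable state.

{D}

Start in {C}.
Read 'y': C→{C, H}; now {C, H}.
Read 'y': C→{C, H}, H→{C, F}; now {C, F, H}.
Read 'y': C→{C, H}, F→{H}, H→{C, F}; now {C, F, H}.
Read 'x': C→{D, H}, F→∅, H→{D}; now {D, H}.
Read 'x': D→{D}, H→{D}; now {D}.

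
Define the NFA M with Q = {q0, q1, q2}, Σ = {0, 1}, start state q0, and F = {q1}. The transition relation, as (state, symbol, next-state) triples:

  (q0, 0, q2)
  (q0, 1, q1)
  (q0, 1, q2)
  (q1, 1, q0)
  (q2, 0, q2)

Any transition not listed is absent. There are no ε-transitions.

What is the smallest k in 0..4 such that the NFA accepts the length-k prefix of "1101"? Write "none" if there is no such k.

1

Start in {q0}.
Read '1': q0→{q1, q2}; now {q1, q2}.
None of the earlier sets intersect F, but {q1, q2} does.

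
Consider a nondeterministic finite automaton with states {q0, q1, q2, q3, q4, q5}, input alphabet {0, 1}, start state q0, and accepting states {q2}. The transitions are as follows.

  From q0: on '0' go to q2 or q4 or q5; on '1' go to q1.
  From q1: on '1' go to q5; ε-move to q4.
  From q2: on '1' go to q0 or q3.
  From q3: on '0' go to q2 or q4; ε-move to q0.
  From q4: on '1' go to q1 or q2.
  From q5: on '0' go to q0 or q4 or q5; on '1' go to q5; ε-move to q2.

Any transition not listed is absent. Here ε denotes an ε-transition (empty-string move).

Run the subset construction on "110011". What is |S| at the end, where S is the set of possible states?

Start in {q0}.
Read '1': {q0} → {q1, q4}.
Read '1': {q1, q4} → {q1, q2, q4, q5}.
Read '0': {q1, q2, q4, q5} → {q0, q2, q4, q5}.
Read '0': {q0, q2, q4, q5} → {q0, q2, q4, q5}.
Read '1': {q0, q2, q4, q5} → {q0, q1, q2, q3, q4, q5}.
Read '1': {q0, q1, q2, q3, q4, q5} → {q0, q1, q2, q3, q4, q5}.
That set has 6 states.

6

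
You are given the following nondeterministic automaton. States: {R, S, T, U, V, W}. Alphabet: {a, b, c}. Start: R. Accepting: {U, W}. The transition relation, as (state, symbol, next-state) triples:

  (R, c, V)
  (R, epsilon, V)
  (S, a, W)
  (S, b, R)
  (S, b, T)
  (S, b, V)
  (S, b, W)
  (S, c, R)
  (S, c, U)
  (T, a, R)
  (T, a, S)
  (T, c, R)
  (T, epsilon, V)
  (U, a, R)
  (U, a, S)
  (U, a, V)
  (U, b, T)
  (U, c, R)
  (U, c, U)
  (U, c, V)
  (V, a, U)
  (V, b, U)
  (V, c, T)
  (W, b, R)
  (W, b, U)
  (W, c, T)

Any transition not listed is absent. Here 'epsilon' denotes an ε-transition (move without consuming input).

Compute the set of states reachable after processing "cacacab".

Start: ε-closure({R}) = {R, V}.
Read 'c': {R, V} → {T, V}.
Read 'a': {T, V} → {R, S, U, V}.
Read 'c': {R, S, U, V} → {R, T, U, V}.
Read 'a': {R, T, U, V} → {R, S, U, V}.
Read 'c': {R, S, U, V} → {R, T, U, V}.
Read 'a': {R, T, U, V} → {R, S, U, V}.
Read 'b': {R, S, U, V} → {R, T, U, V, W}.

{R, T, U, V, W}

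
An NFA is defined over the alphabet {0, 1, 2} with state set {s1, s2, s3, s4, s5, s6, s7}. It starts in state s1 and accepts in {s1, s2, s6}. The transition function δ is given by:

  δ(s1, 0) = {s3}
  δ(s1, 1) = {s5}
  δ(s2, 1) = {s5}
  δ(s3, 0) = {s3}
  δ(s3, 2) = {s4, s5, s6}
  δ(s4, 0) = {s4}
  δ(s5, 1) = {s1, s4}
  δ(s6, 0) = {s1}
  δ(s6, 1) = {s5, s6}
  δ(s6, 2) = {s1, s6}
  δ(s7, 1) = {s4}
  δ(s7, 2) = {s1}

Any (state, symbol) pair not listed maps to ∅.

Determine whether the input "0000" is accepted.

No

Start in {s1}.
Read '0': {s1} → {s3}.
Read '0': {s3} → {s3}.
Read '0': {s3} → {s3}.
Read '0': {s3} → {s3}.
The final set {s3} contains no accepting state.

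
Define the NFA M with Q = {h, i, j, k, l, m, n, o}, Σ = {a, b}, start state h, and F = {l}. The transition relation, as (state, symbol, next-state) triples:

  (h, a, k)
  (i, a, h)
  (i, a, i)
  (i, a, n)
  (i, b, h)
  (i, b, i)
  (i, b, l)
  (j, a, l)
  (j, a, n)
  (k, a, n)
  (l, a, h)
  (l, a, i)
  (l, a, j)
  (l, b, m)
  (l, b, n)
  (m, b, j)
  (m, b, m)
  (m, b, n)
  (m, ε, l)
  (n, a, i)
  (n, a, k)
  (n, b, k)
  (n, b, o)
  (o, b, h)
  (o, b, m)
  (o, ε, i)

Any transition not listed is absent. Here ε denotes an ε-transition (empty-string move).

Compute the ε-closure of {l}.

Begin with {l}.
No ε-moves leave this set, so the closure equals the set itself.

{l}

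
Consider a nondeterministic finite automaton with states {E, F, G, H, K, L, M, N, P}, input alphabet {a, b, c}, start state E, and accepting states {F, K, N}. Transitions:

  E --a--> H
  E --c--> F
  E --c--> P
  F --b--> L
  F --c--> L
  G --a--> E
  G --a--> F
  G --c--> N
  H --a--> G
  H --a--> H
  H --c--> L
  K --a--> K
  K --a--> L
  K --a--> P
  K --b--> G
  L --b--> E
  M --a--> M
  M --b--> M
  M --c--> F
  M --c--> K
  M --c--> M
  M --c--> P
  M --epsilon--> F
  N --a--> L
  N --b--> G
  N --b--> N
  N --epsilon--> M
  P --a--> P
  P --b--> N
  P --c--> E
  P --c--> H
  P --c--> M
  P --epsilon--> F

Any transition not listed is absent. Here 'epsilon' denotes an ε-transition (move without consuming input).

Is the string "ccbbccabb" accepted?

Start in {E}.
Read 'c': {E} → {F, P}.
Read 'c': {F, P} → {E, F, H, L, M}.
Read 'b': {E, F, H, L, M} → {E, F, L, M}.
Read 'b': {E, F, L, M} → {E, F, L, M}.
Read 'c': {E, F, L, M} → {F, K, L, M, P}.
Read 'c': {F, K, L, M, P} → {E, F, H, K, L, M, P}.
Read 'a': {E, F, H, K, L, M, P} → {F, G, H, K, L, M, P}.
Read 'b': {F, G, H, K, L, M, P} → {E, F, G, L, M, N}.
Read 'b': {E, F, G, L, M, N} → {E, F, G, L, M, N}.
The final set {E, F, G, L, M, N} contains the accepting states F, N.

Yes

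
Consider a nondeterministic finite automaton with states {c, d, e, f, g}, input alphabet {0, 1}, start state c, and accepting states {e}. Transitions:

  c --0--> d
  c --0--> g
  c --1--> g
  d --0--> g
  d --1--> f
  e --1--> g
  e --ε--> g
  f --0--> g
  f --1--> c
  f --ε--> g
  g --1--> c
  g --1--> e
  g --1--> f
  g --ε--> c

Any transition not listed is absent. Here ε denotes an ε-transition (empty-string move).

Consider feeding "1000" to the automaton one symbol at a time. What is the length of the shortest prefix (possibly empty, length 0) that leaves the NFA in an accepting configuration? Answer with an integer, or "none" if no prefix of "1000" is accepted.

Start in {c}.
Read '1': {c} → {c, g}.
Read '0': {c, g} → {c, d, g}.
Read '0': {c, d, g} → {c, d, g}.
Read '0': {c, d, g} → {c, d, g}.
No reachable set along the way intersects F.

none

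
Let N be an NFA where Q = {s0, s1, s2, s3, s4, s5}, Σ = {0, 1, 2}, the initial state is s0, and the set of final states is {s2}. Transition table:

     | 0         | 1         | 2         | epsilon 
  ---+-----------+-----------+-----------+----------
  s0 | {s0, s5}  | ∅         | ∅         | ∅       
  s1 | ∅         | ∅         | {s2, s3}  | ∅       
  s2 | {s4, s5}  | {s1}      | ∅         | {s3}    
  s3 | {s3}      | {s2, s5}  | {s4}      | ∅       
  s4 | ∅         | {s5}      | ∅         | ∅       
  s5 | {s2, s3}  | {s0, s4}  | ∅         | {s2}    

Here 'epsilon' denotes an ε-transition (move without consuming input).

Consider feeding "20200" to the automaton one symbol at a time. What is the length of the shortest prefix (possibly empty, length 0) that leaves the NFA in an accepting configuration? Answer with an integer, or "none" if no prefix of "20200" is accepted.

none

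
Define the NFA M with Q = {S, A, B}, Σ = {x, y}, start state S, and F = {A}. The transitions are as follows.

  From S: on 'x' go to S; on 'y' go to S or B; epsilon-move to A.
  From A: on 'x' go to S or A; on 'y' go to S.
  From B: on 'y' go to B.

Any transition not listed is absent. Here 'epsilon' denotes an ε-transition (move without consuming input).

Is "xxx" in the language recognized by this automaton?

Yes

Start: ε-closure({S}) = {S, A}.
Read 'x': S→{S}, A→{S, A}; now {S, A}.
Read 'x': S→{S}, A→{S, A}; now {S, A}.
Read 'x': S→{S}, A→{S, A}; now {S, A}.
The final set {S, A} contains the accepting state A.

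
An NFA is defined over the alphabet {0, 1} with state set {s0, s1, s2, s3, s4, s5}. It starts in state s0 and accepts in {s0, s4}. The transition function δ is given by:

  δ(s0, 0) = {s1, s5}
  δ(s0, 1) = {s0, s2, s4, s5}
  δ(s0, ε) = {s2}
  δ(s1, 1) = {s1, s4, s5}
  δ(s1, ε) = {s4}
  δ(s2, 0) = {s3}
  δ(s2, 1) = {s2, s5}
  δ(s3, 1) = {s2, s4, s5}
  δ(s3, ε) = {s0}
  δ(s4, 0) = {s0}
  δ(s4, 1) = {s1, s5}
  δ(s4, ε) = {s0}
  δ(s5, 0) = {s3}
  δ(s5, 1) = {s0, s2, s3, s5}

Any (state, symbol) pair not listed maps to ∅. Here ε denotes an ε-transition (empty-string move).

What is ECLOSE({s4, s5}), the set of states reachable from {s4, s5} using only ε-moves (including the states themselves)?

{s0, s2, s4, s5}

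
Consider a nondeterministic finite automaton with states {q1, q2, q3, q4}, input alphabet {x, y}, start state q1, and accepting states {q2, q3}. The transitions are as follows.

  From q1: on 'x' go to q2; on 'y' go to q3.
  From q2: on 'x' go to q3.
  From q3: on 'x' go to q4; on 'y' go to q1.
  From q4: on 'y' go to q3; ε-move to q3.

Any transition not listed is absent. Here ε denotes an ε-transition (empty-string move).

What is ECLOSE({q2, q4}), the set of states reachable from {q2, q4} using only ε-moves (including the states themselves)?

{q2, q3, q4}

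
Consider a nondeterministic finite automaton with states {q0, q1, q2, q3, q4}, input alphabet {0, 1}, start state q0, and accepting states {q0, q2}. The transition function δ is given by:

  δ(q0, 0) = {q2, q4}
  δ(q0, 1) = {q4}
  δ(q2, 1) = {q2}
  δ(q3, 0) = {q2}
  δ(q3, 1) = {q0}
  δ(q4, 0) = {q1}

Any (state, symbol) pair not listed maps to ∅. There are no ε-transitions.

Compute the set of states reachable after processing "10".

{q1}

Start in {q0}.
Read '1': q0→{q4}; now {q4}.
Read '0': q4→{q1}; now {q1}.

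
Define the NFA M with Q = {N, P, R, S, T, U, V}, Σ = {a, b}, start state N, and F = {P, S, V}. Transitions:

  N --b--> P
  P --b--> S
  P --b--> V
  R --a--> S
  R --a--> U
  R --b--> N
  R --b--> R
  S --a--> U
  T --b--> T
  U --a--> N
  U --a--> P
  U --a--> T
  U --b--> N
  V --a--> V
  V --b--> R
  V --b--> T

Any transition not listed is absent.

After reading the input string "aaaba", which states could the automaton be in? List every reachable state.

∅

Start in {N}.
Read 'a': N→∅; now ∅.
The set is empty and remains empty for the remaining 4 symbols.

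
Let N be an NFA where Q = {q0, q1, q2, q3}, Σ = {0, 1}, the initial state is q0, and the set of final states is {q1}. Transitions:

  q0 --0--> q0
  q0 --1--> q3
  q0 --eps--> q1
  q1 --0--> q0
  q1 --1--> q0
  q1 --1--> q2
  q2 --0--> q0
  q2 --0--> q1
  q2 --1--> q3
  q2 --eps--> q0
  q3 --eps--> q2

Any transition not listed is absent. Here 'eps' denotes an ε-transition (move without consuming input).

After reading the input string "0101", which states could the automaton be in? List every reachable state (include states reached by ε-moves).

{q0, q1, q2, q3}

Start: ε-closure({q0}) = {q0, q1}.
Read '0': q0→{q0}, q1→{q0}; union {q0}; ε-closure = {q0, q1}.
Read '1': q0→{q3}, q1→{q0, q2}; union {q0, q2, q3}; ε-closure = {q0, q1, q2, q3}.
Read '0': q0→{q0}, q1→{q0}, q2→{q0, q1}, q3→∅; now {q0, q1}.
Read '1': q0→{q3}, q1→{q0, q2}; union {q0, q2, q3}; ε-closure = {q0, q1, q2, q3}.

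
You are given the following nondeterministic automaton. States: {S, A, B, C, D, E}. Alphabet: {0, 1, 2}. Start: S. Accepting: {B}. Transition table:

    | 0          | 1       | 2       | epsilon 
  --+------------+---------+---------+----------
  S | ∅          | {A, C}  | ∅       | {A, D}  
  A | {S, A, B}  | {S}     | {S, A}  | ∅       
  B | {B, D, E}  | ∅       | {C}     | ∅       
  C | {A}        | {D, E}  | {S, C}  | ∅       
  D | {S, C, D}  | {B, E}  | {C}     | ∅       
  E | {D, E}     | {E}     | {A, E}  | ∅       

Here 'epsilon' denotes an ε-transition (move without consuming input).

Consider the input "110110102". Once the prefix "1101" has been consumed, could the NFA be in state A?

Start: ε-closure({S}) = {S, A, D}.
Read '1': {S, A, D} → {S, A, B, C, D, E}.
Read '1': {S, A, B, C, D, E} → {S, A, B, C, D, E}.
Read '0': {S, A, B, C, D, E} → {S, A, B, C, D, E}.
Read '1': {S, A, B, C, D, E} → {S, A, B, C, D, E}.
State A is in {S, A, B, C, D, E}.

Yes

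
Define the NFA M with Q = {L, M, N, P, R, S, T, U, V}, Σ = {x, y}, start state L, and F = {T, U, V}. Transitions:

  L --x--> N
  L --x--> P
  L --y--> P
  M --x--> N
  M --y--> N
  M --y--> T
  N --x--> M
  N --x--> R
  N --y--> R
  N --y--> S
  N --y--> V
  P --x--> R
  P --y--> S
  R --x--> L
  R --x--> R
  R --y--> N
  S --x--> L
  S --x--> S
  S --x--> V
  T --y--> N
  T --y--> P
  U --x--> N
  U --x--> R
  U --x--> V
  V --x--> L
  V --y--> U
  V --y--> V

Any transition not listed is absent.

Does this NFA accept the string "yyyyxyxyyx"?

No

Start in {L}.
Read 'y': L→{P}; now {P}.
Read 'y': P→{S}; now {S}.
Read 'y': S→∅; now ∅.
The set is empty and remains empty for the remaining 7 symbols.
The final set ∅ contains no accepting state.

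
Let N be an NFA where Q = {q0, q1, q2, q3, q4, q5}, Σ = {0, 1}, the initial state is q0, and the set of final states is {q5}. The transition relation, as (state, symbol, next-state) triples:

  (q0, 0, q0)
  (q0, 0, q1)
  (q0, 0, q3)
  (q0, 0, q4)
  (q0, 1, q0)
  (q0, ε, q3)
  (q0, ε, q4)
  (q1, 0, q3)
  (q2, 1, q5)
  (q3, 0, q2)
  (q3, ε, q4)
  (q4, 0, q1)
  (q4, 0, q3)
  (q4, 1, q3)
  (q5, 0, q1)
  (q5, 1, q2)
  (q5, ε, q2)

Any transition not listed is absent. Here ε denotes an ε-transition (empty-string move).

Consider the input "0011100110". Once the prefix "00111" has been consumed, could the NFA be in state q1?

No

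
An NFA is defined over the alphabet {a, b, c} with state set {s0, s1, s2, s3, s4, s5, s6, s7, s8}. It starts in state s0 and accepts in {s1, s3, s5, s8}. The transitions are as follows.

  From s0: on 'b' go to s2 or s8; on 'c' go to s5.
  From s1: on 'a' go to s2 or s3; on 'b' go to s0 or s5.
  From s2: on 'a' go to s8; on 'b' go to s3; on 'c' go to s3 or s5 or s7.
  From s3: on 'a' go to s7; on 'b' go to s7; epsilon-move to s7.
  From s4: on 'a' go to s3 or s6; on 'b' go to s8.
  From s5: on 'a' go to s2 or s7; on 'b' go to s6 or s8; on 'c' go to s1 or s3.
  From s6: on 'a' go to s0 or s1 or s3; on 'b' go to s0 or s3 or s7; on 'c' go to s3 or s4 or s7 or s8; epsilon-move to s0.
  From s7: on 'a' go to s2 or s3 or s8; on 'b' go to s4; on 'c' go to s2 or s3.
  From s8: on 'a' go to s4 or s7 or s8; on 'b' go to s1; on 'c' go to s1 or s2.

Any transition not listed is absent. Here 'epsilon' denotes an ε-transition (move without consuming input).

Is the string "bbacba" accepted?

Yes

Start in {s0}.
Read 'b': {s0} → {s2, s8}.
Read 'b': {s2, s8} → {s1, s3, s7}.
Read 'a': {s1, s3, s7} → {s2, s3, s7, s8}.
Read 'c': {s2, s3, s7, s8} → {s1, s2, s3, s5, s7}.
Read 'b': {s1, s2, s3, s5, s7} → {s0, s3, s4, s5, s6, s7, s8}.
Read 'a': {s0, s3, s4, s5, s6, s7, s8} → {s0, s1, s2, s3, s4, s6, s7, s8}.
The final set {s0, s1, s2, s3, s4, s6, s7, s8} contains the accepting states s1, s3, s8.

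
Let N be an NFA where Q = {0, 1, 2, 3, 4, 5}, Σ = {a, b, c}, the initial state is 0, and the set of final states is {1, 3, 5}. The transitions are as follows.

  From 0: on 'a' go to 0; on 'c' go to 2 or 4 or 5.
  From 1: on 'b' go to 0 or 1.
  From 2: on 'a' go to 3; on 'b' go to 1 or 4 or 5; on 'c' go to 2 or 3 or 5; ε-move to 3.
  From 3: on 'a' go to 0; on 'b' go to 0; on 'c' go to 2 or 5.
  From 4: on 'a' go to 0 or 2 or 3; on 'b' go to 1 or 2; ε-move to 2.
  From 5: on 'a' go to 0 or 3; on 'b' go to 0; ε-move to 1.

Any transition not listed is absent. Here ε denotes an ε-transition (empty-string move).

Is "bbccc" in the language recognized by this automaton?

Start in {0}.
Read 'b': 0→∅; now ∅.
The set is empty and remains empty for the remaining 4 symbols.
The final set ∅ contains no accepting state.

No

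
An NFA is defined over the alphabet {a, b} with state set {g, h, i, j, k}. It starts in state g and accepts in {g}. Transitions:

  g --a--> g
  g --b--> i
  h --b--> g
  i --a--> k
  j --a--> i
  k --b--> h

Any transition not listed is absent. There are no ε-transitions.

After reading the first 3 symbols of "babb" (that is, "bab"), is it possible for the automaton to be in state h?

Start in {g}.
Read 'b': g→{i}; now {i}.
Read 'a': i→{k}; now {k}.
Read 'b': k→{h}; now {h}.
State h is in {h}.

Yes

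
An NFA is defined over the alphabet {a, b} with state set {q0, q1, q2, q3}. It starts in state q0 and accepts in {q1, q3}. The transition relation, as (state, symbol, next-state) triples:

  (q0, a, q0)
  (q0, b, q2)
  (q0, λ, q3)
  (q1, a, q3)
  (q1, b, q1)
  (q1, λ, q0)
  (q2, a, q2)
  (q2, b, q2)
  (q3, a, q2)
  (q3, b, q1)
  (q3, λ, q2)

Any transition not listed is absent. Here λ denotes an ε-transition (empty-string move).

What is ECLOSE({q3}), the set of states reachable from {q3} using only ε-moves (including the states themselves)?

{q2, q3}

Begin with {q3}.
ε-move q3 → q2; add q2.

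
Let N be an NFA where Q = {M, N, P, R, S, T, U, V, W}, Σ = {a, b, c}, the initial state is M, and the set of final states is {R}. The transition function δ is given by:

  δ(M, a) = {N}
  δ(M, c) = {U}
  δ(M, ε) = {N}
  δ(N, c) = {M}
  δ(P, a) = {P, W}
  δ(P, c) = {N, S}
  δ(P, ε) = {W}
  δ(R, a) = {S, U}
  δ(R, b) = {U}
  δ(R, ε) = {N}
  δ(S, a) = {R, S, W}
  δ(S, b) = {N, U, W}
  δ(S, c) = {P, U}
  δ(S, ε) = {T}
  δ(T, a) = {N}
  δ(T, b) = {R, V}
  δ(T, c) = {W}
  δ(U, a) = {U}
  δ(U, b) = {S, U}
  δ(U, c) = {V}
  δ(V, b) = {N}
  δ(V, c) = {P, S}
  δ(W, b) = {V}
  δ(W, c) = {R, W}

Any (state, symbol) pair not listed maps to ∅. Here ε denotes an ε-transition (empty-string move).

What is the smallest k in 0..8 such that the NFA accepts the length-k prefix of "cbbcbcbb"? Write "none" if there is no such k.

Start: ε-closure({M}) = {M, N}.
Read 'c': {M, N} → {M, N, U}.
Read 'b': {M, N, U} → {S, T, U}.
Read 'b': {S, T, U} → {N, R, S, T, U, V, W}.
None of the earlier sets intersect F, but {N, R, S, T, U, V, W} does.

3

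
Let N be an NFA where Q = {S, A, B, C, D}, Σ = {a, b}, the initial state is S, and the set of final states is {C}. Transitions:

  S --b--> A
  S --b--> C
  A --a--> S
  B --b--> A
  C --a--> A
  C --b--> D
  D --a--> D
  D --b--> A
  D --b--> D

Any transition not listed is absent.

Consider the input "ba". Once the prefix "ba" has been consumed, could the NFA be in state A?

Yes

Start in {S}.
Read 'b': S→{A, C}; now {A, C}.
Read 'a': A→{S}, C→{A}; now {S, A}.
State A is in {S, A}.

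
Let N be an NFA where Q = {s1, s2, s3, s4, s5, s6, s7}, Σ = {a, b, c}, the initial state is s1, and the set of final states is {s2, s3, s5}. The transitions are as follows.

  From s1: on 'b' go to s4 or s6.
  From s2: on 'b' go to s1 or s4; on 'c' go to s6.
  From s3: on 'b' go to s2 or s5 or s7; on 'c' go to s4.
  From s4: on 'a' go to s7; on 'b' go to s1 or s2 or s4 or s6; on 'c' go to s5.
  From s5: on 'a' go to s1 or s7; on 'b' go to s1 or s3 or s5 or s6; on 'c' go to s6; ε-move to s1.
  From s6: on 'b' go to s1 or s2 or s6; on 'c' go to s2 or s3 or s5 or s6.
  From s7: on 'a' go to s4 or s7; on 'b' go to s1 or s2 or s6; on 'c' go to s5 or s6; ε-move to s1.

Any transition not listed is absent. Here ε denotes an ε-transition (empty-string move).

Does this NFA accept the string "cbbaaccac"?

No

Start in {s1}.
Read 'c': s1→∅; now ∅.
The set is empty and remains empty for the remaining 8 symbols.
The final set ∅ contains no accepting state.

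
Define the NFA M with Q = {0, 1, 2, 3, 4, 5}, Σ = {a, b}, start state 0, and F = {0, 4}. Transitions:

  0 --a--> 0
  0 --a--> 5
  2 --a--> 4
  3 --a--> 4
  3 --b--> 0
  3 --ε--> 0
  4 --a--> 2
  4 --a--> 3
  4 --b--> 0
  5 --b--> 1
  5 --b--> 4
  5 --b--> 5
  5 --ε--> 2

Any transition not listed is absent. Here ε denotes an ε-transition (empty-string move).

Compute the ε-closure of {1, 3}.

Begin with {1, 3}.
ε-move 3 → 0; add 0.

{0, 1, 3}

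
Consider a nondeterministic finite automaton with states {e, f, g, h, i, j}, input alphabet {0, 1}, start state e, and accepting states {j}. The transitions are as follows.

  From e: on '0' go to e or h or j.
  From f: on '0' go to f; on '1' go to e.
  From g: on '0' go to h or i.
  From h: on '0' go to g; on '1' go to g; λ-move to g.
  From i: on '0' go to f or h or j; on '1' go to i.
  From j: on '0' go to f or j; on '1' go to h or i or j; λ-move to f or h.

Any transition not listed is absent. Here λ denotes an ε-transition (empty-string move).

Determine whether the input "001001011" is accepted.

Yes

Start in {e}.
Read '0': e→{e, h, j}; union {e, h, j}; ε-closure = {e, f, g, h, j}.
Read '0': e→{e, h, j}, f→{f}, g→{h, i}, h→{g}, j→{f, j}; now {e, f, g, h, i, j}.
Read '1': e→∅, f→{e}, g→∅, h→{g}, i→{i}, j→{h, i, j}; union {e, g, h, i, j}; ε-closure = {e, f, g, h, i, j}.
Read '0': e→{e, h, j}, f→{f}, g→{h, i}, h→{g}, i→{f, h, j}, j→{f, j}; now {e, f, g, h, i, j}.
Read '0': e→{e, h, j}, f→{f}, g→{h, i}, h→{g}, i→{f, h, j}, j→{f, j}; now {e, f, g, h, i, j}.
Read '1': e→∅, f→{e}, g→∅, h→{g}, i→{i}, j→{h, i, j}; union {e, g, h, i, j}; ε-closure = {e, f, g, h, i, j}.
Read '0': e→{e, h, j}, f→{f}, g→{h, i}, h→{g}, i→{f, h, j}, j→{f, j}; now {e, f, g, h, i, j}.
Read '1': e→∅, f→{e}, g→∅, h→{g}, i→{i}, j→{h, i, j}; union {e, g, h, i, j}; ε-closure = {e, f, g, h, i, j}.
Read '1': e→∅, f→{e}, g→∅, h→{g}, i→{i}, j→{h, i, j}; union {e, g, h, i, j}; ε-closure = {e, f, g, h, i, j}.
The final set {e, f, g, h, i, j} contains the accepting state j.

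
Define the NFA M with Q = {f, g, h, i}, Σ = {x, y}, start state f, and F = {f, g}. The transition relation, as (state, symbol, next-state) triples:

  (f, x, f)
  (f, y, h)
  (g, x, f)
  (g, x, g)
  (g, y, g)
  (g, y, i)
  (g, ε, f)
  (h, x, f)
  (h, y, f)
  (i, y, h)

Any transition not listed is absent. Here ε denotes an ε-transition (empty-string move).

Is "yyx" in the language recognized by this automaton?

Yes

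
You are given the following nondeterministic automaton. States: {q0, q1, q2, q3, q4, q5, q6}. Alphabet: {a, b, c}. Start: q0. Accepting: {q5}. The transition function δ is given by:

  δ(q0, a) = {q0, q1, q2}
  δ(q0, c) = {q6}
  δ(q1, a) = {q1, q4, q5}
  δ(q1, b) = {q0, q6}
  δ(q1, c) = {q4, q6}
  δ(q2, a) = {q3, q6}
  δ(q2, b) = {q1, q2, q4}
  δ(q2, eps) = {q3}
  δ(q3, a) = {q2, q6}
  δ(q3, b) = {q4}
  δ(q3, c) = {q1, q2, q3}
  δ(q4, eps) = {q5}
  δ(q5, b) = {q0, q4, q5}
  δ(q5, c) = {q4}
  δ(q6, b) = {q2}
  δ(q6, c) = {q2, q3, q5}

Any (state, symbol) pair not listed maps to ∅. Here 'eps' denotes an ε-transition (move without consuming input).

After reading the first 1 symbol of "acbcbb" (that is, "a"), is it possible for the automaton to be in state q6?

Start in {q0}.
Read 'a': q0→{q0, q1, q2}; union {q0, q1, q2}; ε-closure = {q0, q1, q2, q3}.
State q6 is not in {q0, q1, q2, q3}.

No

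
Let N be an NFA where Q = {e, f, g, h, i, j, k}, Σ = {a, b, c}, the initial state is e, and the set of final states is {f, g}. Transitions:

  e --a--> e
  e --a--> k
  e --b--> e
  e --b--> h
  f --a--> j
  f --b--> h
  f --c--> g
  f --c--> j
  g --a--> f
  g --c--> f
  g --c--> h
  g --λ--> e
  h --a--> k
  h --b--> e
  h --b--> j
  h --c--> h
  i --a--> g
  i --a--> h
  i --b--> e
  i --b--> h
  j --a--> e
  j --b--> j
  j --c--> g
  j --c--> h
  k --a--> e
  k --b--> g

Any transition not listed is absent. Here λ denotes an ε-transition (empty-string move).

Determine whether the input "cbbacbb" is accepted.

No

Start in {e}.
Read 'c': e→∅; now ∅.
The set is empty and remains empty for the remaining 6 symbols.
The final set ∅ contains no accepting state.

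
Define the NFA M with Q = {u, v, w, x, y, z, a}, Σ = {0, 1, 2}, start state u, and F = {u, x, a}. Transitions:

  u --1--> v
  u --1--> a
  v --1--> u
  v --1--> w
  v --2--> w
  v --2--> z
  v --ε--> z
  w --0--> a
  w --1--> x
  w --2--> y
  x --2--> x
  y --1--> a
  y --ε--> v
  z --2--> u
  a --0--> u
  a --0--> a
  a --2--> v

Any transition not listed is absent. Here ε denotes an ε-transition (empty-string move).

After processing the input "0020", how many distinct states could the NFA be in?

Start in {u}.
Read '0': u→∅; now ∅.
The set is empty and remains empty for the remaining 3 symbols.
That set has 0 states.

0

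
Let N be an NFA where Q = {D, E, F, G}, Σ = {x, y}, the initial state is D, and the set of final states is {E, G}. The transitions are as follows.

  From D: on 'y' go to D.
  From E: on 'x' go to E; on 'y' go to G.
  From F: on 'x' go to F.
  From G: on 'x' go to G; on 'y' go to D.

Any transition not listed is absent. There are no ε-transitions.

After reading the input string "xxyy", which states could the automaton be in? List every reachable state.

Start in {D}.
Read 'x': {D} → ∅.
The set is empty and remains empty for the remaining 3 symbols.

∅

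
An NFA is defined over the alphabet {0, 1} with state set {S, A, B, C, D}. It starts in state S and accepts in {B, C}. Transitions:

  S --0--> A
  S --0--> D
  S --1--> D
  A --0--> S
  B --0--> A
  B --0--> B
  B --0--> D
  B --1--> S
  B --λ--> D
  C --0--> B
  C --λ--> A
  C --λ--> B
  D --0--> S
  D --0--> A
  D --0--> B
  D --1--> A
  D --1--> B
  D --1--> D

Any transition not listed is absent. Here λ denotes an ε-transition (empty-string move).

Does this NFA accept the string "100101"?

Start in {S}.
Read '1': {S} → {D}.
Read '0': {D} → {S, A, B, D}.
Read '0': {S, A, B, D} → {S, A, B, D}.
Read '1': {S, A, B, D} → {S, A, B, D}.
Read '0': {S, A, B, D} → {S, A, B, D}.
Read '1': {S, A, B, D} → {S, A, B, D}.
The final set {S, A, B, D} contains the accepting state B.

Yes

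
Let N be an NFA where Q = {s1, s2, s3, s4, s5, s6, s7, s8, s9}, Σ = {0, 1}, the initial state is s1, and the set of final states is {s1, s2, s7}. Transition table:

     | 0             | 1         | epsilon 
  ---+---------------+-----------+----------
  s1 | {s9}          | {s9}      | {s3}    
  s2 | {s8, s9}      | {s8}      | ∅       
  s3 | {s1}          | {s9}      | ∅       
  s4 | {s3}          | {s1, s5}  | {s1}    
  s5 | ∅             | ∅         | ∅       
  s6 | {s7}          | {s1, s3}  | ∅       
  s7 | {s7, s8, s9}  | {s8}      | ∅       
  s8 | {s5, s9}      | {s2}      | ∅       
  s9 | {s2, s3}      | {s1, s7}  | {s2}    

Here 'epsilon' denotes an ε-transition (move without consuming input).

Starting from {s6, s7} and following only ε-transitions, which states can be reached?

Begin with {s6, s7}.
No ε-moves leave this set, so the closure equals the set itself.

{s6, s7}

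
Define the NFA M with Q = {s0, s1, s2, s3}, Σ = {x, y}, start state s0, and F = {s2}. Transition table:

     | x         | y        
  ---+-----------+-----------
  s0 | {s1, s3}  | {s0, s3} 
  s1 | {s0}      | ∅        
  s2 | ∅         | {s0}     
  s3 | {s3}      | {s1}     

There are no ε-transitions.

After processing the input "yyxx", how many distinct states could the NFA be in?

Start in {s0}.
Read 'y': {s0} → {s0, s3}.
Read 'y': {s0, s3} → {s0, s1, s3}.
Read 'x': {s0, s1, s3} → {s0, s1, s3}.
Read 'x': {s0, s1, s3} → {s0, s1, s3}.
That set has 3 states.

3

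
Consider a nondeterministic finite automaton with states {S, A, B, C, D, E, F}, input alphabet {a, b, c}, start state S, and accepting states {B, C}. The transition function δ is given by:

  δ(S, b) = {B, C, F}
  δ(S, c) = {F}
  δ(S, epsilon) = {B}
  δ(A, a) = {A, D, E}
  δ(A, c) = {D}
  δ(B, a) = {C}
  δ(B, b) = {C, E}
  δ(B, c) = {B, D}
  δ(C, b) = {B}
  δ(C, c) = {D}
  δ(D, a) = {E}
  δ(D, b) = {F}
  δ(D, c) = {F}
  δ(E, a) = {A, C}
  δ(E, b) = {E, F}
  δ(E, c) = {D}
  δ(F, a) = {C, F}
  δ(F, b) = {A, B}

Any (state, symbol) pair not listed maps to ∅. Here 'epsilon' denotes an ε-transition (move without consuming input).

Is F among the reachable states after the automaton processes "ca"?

Yes

Start: ε-closure({S}) = {S, B}.
Read 'c': {S, B} → {B, D, F}.
Read 'a': {B, D, F} → {C, E, F}.
State F is in {C, E, F}.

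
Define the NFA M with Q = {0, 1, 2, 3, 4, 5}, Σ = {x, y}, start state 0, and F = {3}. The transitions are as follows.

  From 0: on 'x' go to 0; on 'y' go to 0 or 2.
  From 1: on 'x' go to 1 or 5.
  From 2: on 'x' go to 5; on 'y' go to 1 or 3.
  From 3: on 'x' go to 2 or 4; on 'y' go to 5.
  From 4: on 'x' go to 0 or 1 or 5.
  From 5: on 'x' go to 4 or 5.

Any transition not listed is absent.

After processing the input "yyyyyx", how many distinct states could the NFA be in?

5

Start in {0}.
Read 'y': {0} → {0, 2}.
Read 'y': {0, 2} → {0, 1, 2, 3}.
Read 'y': {0, 1, 2, 3} → {0, 1, 2, 3, 5}.
Read 'y': {0, 1, 2, 3, 5} → {0, 1, 2, 3, 5}.
Read 'y': {0, 1, 2, 3, 5} → {0, 1, 2, 3, 5}.
Read 'x': {0, 1, 2, 3, 5} → {0, 1, 2, 4, 5}.
That set has 5 states.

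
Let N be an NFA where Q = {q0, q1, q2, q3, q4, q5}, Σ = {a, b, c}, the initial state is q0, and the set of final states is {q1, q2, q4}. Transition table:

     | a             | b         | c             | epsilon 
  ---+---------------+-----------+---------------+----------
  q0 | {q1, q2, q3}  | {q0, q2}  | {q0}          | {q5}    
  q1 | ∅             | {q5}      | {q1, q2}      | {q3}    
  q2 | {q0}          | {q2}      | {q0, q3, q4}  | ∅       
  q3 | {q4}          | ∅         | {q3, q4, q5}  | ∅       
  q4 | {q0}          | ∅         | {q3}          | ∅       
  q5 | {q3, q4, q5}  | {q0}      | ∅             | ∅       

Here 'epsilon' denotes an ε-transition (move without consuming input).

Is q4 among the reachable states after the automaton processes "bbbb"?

No

Start: ε-closure({q0}) = {q0, q5}.
Read 'b': q0→{q0, q2}, q5→{q0}; union {q0, q2}; ε-closure = {q0, q2, q5}.
Read 'b': q0→{q0, q2}, q2→{q2}, q5→{q0}; union {q0, q2}; ε-closure = {q0, q2, q5}.
Read 'b': q0→{q0, q2}, q2→{q2}, q5→{q0}; union {q0, q2}; ε-closure = {q0, q2, q5}.
Read 'b': q0→{q0, q2}, q2→{q2}, q5→{q0}; union {q0, q2}; ε-closure = {q0, q2, q5}.
State q4 is not in {q0, q2, q5}.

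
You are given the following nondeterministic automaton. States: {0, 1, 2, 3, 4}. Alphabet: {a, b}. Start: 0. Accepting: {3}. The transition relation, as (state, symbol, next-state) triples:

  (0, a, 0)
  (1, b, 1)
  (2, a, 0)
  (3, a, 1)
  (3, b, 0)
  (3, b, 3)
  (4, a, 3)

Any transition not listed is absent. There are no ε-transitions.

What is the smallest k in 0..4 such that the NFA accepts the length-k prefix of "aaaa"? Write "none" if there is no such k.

none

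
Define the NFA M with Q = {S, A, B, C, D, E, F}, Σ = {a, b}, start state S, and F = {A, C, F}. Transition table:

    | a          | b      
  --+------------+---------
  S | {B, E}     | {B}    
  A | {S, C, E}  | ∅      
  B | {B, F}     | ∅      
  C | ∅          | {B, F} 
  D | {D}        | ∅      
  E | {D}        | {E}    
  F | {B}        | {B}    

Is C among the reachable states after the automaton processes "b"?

Start in {S}.
Read 'b': S→{B}; now {B}.
State C is not in {B}.

No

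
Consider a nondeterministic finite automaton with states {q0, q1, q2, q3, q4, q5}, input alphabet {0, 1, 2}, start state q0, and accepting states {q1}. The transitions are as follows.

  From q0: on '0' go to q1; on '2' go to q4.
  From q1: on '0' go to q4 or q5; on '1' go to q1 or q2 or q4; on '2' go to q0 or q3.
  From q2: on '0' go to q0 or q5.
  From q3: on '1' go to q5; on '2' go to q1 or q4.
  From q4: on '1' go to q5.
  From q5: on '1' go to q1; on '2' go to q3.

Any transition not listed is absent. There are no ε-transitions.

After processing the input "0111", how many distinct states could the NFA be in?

4

Start in {q0}.
Read '0': q0→{q1}; now {q1}.
Read '1': q1→{q1, q2, q4}; now {q1, q2, q4}.
Read '1': q1→{q1, q2, q4}, q2→∅, q4→{q5}; now {q1, q2, q4, q5}.
Read '1': q1→{q1, q2, q4}, q2→∅, q4→{q5}, q5→{q1}; now {q1, q2, q4, q5}.
That set has 4 states.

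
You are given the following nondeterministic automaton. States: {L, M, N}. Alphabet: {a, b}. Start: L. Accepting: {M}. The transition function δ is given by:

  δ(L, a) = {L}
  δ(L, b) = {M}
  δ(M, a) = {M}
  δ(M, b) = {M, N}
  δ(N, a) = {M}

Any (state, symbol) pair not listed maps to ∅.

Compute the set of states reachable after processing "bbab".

{M, N}

Start in {L}.
Read 'b': {L} → {M}.
Read 'b': {M} → {M, N}.
Read 'a': {M, N} → {M}.
Read 'b': {M} → {M, N}.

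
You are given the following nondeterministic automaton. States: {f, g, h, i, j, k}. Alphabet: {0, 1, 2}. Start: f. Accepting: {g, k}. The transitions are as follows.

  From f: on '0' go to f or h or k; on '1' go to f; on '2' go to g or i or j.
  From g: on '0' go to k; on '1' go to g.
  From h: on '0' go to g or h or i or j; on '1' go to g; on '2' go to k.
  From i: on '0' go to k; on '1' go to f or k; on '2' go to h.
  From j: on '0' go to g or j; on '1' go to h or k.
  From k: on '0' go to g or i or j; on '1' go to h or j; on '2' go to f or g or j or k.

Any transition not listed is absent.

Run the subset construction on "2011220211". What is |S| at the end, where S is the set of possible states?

5

Start in {f}.
Read '2': {f} → {g, i, j}.
Read '0': {g, i, j} → {g, j, k}.
Read '1': {g, j, k} → {g, h, j, k}.
Read '1': {g, h, j, k} → {g, h, j, k}.
Read '2': {g, h, j, k} → {f, g, j, k}.
Read '2': {f, g, j, k} → {f, g, i, j, k}.
Read '0': {f, g, i, j, k} → {f, g, h, i, j, k}.
Read '2': {f, g, h, i, j, k} → {f, g, h, i, j, k}.
Read '1': {f, g, h, i, j, k} → {f, g, h, j, k}.
Read '1': {f, g, h, j, k} → {f, g, h, j, k}.
That set has 5 states.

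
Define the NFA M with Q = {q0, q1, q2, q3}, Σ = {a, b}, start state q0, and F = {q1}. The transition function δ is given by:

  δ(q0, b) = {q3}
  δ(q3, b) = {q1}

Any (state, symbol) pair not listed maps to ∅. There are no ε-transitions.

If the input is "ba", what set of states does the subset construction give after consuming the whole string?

∅

Start in {q0}.
Read 'b': q0→{q3}; now {q3}.
Read 'a': q3→∅; now ∅.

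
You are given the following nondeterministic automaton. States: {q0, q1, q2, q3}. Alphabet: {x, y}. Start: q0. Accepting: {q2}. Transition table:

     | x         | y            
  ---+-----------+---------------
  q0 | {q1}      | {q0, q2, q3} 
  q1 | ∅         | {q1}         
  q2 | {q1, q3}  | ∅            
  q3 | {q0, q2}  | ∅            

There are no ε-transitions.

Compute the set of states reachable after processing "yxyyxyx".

{q0, q1, q2, q3}

Start in {q0}.
Read 'y': {q0} → {q0, q2, q3}.
Read 'x': {q0, q2, q3} → {q0, q1, q2, q3}.
Read 'y': {q0, q1, q2, q3} → {q0, q1, q2, q3}.
Read 'y': {q0, q1, q2, q3} → {q0, q1, q2, q3}.
Read 'x': {q0, q1, q2, q3} → {q0, q1, q2, q3}.
Read 'y': {q0, q1, q2, q3} → {q0, q1, q2, q3}.
Read 'x': {q0, q1, q2, q3} → {q0, q1, q2, q3}.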